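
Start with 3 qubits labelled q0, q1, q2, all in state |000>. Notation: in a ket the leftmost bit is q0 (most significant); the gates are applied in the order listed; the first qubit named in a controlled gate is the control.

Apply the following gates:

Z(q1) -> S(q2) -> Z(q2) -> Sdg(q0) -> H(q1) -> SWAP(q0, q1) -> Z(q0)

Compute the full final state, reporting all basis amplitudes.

After the circuit, the state carries amplitude sqrt(2)/2 on |000>, -sqrt(2)/2 on |100>, and 0 on every other basis state.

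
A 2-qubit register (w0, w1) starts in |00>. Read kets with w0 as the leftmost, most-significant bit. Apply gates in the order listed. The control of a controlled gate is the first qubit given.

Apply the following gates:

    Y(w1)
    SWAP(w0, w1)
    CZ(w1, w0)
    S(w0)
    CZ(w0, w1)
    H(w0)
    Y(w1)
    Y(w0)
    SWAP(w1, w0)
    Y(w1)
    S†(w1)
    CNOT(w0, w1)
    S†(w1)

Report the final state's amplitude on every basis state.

The final amplitudes are 0 on |00>, 0 on |01>, sqrt(2)/2 on |10>, -sqrt(2)/2 on |11>.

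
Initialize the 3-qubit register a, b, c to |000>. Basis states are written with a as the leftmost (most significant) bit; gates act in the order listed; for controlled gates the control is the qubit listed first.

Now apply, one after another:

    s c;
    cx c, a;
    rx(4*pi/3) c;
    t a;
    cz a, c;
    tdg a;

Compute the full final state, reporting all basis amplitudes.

The resulting statevector has amplitude -1/2 on |000>, -sqrt(3)*I/2 on |001>, and 0 on every other basis state.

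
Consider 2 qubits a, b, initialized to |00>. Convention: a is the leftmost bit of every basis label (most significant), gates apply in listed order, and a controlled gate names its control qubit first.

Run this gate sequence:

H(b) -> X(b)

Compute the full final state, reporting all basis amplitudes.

The resulting statevector has amplitude sqrt(2)/2 on |00>, sqrt(2)/2 on |01>, 0 on |10>, 0 on |11>.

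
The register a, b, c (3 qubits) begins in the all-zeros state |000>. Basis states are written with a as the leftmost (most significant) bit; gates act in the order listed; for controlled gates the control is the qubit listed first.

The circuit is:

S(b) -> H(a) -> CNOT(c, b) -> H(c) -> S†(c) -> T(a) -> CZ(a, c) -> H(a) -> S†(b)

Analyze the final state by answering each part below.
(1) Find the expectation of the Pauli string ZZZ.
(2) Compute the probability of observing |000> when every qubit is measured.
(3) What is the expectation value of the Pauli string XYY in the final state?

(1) The expectation value of ZZZ is sqrt(2)/2.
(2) Outcome |000> occurs with probability sqrt(2)/8 + 1/4.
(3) In the final state, XYY has expectation 0.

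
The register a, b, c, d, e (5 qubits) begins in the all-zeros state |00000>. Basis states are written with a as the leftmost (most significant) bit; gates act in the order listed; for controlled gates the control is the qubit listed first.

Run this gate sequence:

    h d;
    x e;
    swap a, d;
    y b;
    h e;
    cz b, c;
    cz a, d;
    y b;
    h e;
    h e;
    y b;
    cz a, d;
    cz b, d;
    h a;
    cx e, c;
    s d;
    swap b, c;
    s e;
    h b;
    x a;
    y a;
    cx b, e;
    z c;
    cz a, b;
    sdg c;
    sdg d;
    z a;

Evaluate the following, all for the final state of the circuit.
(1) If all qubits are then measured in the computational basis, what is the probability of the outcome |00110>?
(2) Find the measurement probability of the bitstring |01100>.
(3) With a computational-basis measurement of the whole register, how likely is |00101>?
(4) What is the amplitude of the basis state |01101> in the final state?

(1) The probability of measuring |00110> is 0. Key observation: gates 7-12 undo each other exactly, leaving only the rest of the circuit to track.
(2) A full measurement returns |01100> with probability 1/4.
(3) A full measurement returns |00101> with probability 1/4.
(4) The amplitude on |01101> is I/2.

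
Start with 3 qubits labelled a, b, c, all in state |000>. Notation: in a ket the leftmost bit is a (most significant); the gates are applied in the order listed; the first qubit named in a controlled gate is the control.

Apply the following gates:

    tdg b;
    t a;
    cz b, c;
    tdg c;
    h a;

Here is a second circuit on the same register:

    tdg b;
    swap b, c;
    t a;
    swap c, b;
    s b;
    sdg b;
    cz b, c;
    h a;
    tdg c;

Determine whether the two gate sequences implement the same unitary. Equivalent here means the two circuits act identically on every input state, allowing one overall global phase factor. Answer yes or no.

Yes: on every input state the two circuits agree up to one overall phase factor.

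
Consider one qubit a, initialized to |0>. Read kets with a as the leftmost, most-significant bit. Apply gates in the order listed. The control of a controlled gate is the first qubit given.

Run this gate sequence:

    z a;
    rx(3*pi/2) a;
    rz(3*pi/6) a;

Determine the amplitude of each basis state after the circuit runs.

After the circuit, the state carries amplitude sqrt(2)*exp(3*I*pi/4)/2 on |0>, -sqrt(2)*exp(3*I*pi/4)/2 on |1>.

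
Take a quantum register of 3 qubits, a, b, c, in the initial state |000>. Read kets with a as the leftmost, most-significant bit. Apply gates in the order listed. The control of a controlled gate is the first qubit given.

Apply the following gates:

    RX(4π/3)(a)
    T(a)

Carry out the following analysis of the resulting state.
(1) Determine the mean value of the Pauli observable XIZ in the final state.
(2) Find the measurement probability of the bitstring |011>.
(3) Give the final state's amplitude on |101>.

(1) In the final state, XIZ has expectation -sqrt(6)/4.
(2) The probability of measuring |011> is 0.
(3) The final state's coefficient on |101> equals 0.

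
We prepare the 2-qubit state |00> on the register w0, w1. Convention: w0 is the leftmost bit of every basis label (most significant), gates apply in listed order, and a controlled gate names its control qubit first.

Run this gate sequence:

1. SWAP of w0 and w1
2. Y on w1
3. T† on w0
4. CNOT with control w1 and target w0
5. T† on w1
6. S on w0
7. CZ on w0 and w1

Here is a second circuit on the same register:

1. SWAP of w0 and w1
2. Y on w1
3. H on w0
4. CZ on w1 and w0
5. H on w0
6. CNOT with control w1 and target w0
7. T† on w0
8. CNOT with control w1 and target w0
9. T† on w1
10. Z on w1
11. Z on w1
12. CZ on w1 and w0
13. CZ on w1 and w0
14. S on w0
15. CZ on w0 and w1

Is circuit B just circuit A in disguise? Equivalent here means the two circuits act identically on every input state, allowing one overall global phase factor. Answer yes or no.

Yes, they are equivalent — the unitaries differ by at most a global phase.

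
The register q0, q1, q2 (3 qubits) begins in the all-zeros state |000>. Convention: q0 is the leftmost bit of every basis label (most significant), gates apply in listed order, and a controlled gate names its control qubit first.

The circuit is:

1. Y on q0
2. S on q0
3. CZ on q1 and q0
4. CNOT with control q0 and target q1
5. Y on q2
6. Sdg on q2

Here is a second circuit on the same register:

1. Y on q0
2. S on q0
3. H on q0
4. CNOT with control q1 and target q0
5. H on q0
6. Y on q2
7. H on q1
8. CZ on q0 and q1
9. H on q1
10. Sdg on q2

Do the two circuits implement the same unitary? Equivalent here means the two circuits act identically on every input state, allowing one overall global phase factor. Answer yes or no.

Yes — the two circuits implement the same unitary up to a global phase.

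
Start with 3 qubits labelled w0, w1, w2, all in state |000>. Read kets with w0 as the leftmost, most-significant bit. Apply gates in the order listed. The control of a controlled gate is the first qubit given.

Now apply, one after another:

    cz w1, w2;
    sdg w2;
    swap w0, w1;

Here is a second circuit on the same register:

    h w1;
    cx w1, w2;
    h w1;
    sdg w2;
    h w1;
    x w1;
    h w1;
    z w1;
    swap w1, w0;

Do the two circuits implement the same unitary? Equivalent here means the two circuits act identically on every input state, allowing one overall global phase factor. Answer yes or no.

No, they are not equivalent — no single phase factor reconciles the two unitaries.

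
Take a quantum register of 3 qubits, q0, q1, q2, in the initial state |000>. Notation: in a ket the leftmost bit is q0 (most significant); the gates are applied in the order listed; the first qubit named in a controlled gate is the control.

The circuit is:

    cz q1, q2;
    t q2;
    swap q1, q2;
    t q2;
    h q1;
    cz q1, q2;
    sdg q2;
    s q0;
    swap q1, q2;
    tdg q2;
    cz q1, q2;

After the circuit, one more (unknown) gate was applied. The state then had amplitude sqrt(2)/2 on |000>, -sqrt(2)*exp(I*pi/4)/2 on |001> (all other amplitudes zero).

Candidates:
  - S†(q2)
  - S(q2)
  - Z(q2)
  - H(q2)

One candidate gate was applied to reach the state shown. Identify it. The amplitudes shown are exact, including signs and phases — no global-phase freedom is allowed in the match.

The applied gate was S†(q2).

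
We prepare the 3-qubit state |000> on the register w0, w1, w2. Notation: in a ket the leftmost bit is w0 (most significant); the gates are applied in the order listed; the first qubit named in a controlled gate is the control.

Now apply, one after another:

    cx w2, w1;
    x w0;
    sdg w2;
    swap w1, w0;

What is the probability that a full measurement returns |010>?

The probability of measuring |010> is 1.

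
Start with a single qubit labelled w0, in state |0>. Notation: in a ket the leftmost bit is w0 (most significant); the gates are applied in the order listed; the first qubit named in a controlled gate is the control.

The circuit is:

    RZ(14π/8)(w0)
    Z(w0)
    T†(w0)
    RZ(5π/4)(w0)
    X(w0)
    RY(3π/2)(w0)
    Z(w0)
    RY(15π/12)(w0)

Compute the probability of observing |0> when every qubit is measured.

The probability of measuring |0> is 1/2 - sqrt(2)/4.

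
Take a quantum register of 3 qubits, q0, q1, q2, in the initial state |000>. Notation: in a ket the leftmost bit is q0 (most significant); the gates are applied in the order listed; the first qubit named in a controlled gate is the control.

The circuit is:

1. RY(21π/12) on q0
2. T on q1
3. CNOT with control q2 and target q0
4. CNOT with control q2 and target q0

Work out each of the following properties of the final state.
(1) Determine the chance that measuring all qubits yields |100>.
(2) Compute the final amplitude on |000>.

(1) The probability of measuring |100> is 1/2 - sqrt(2)/4.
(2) |000> carries amplitude -sqrt(sqrt(2) + 2)/2 in the final state.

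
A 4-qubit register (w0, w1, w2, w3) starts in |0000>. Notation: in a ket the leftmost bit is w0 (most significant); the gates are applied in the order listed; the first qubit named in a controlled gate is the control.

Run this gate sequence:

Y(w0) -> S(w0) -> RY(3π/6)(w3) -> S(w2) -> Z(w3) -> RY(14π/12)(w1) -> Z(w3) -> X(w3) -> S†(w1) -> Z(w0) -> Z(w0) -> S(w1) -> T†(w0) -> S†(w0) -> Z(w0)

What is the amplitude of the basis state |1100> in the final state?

The amplitude on |1100> is (-sqrt(3) - 1)*exp(I*pi/4)/4. Key observation: steps 9-12 multiply out to the identity, so the circuit reduces to the remaining gates.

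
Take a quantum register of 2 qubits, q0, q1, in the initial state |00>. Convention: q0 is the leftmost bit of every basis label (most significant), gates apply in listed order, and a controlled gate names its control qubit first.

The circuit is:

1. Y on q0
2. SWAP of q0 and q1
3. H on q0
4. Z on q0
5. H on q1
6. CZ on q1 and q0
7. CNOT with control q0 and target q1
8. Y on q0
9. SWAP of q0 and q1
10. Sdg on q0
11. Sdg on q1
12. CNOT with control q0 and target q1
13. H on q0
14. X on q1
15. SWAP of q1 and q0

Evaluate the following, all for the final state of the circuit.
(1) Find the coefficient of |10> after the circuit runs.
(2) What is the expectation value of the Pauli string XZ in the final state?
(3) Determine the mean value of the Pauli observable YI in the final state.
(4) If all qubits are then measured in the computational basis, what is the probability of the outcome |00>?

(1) The final state's coefficient on |10> equals -sqrt(2)/2.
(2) The observable XZ averages to 0.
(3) The expectation value of YI is 1.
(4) The probability of measuring |00> is 1/2.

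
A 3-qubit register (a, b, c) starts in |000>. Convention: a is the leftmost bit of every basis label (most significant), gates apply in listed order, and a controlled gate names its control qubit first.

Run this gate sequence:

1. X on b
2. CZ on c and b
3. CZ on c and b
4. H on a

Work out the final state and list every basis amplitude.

The resulting statevector has amplitude sqrt(2)/2 on |010>, sqrt(2)/2 on |110>, and 0 on every other basis state. Key observation: gates 2-3 undo each other exactly, leaving only the rest of the circuit to track.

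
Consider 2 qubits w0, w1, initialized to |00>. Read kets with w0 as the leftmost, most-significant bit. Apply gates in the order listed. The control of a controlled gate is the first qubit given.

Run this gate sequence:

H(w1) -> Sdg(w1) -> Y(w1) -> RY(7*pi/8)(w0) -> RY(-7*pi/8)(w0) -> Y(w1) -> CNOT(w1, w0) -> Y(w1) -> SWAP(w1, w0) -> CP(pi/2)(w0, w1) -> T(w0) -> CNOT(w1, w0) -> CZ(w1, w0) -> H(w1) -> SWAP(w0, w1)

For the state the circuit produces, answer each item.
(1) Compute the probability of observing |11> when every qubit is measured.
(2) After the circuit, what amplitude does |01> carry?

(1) Outcome |11> occurs with probability sqrt(2)/4 + 1/2. Key observation: the block from step 3 through step 6 cancels to the identity and can be dropped.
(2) The amplitude on |01> is 1/2 + exp(3*I*pi/4)/2.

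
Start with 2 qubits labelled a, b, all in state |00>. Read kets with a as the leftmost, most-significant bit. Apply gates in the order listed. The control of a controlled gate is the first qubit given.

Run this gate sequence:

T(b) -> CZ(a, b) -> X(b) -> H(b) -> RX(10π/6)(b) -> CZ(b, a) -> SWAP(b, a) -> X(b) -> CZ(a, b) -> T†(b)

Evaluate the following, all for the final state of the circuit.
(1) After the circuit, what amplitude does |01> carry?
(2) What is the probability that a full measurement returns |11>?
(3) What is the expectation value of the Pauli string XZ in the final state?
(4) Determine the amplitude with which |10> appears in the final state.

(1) |01> carries amplitude (sqrt(6) - sqrt(2)*I)*exp(3*I*pi/4)/4 in the final state.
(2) Outcome |11> occurs with probability 1/2.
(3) The expectation value of XZ is -1.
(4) |10> carries amplitude 0 in the final state.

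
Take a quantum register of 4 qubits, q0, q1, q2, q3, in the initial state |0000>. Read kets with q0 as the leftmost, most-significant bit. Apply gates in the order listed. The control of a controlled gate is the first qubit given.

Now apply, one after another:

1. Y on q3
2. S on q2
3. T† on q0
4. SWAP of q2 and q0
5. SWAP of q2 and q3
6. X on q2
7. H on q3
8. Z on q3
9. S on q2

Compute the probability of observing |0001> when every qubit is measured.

The probability of measuring |0001> is 1/2.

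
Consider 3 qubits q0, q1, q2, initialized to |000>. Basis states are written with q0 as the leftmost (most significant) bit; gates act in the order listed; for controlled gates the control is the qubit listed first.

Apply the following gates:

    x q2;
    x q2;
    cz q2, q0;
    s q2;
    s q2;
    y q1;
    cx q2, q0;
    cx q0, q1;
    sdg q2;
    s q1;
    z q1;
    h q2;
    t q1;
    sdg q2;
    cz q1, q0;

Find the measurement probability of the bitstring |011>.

The probability of measuring |011> is 1/2.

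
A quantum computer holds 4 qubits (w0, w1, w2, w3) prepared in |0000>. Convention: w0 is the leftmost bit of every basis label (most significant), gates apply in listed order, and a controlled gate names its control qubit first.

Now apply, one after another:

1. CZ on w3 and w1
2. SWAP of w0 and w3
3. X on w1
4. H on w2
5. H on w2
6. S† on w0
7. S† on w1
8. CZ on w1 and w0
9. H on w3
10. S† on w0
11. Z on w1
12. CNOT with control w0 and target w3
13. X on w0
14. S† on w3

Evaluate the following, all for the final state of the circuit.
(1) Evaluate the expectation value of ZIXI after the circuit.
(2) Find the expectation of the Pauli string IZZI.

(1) In the final state, ZIXI has expectation 0.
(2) The expectation value of IZZI is -1.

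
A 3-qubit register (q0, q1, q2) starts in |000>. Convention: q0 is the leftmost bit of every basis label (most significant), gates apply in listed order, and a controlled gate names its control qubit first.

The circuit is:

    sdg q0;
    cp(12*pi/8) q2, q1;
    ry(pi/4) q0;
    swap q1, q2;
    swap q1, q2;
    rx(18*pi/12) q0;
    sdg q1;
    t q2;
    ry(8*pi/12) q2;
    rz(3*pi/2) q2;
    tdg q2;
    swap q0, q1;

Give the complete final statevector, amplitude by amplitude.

The final amplitudes are sqrt(2)*(sqrt(sqrt(2) + 2) + I*sqrt(2 - sqrt(2)))*exp(I*pi/4)/8 on |000>, sqrt(6)*sqrt(2 - sqrt(2))/8 - sqrt(6)*I*sqrt(sqrt(2) + 2)/8 on |001>, sqrt(2)*(sqrt(2 - sqrt(2)) + I*sqrt(sqrt(2) + 2))*exp(I*pi/4)/8 on |010>, sqrt(6)*sqrt(sqrt(2) + 2)/8 - sqrt(6)*I*sqrt(2 - sqrt(2))/8 on |011>, 0 on |100>, 0 on |101>, 0 on |110>, 0 on |111>. Key observation: steps 4-5 multiply out to the identity, so the circuit reduces to the remaining gates.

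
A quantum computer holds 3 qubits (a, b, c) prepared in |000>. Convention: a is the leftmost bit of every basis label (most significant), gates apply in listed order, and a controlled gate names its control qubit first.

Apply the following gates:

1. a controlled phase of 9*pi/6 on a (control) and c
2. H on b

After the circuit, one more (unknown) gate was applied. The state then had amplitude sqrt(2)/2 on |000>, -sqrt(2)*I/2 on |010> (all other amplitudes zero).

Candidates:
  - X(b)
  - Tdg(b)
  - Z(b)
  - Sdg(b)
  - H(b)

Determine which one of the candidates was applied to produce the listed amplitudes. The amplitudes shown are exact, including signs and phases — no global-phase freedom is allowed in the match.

The applied gate was Sdg(b).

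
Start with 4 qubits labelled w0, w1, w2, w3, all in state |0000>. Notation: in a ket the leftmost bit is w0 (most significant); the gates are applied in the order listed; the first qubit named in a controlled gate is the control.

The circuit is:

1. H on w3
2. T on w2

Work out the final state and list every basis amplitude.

After the circuit, the state carries amplitude sqrt(2)/2 on |0000>, sqrt(2)/2 on |0001>, and 0 on every other basis state.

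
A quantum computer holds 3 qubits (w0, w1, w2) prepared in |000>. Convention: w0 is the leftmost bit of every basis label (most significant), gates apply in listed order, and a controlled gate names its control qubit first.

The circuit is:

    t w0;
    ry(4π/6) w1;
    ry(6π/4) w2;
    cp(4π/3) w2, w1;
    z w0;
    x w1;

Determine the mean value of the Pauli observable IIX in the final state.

The expectation value of IIX is 1/8.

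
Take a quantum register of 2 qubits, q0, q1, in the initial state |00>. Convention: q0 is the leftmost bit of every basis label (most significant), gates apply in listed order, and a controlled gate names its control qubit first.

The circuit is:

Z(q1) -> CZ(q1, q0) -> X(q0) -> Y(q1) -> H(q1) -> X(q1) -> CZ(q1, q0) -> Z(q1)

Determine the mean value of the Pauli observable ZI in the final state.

In the final state, ZI has expectation -1.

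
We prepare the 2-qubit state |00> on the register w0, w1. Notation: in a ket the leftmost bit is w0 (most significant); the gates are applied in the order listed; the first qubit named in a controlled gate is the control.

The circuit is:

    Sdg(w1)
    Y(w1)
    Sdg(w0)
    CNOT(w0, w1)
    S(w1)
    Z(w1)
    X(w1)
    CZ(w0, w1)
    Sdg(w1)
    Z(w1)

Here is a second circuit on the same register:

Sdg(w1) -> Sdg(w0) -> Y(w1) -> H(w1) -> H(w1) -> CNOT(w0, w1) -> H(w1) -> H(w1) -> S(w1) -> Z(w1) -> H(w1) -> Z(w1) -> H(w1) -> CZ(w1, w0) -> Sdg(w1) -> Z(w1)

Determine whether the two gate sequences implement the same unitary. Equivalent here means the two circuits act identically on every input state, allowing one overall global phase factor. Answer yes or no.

Yes, they are equivalent — the unitaries differ by at most a global phase.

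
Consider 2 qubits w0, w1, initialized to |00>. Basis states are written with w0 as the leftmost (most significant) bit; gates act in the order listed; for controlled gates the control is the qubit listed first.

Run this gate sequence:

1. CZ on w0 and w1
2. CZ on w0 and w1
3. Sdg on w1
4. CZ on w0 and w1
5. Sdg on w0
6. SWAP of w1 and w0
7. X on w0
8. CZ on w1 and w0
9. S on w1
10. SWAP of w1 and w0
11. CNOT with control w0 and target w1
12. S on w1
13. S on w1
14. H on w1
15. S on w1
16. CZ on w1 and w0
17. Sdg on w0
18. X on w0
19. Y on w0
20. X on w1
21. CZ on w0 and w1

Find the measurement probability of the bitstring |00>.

A full measurement returns |00> with probability 1/2.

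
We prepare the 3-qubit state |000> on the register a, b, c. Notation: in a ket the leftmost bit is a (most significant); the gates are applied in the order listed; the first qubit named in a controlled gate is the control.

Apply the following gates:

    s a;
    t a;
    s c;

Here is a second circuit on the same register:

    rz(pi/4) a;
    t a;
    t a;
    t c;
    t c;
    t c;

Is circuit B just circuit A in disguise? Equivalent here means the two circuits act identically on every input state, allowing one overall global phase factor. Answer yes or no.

No, they are not equivalent — no single phase factor reconciles the two unitaries.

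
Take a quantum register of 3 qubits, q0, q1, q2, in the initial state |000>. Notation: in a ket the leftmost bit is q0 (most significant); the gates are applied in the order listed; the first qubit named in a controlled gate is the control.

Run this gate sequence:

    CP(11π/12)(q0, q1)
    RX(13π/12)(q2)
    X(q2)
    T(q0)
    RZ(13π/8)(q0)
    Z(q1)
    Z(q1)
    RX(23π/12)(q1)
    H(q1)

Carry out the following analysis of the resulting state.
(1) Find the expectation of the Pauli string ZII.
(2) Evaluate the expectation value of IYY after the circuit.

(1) The expectation value of ZII is 1.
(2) In the final state, IYY has expectation 1/2 - sqrt(3)/4.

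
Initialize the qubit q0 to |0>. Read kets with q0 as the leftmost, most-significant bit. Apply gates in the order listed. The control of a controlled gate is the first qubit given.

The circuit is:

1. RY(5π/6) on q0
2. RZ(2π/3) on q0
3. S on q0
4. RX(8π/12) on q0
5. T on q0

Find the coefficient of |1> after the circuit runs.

The amplitude on |1> is (-sqrt(6)*I + (sqrt(2) + sqrt(6))*exp(I*pi/6) + 3*sqrt(2)*I)*exp(11*I*pi/12)/8.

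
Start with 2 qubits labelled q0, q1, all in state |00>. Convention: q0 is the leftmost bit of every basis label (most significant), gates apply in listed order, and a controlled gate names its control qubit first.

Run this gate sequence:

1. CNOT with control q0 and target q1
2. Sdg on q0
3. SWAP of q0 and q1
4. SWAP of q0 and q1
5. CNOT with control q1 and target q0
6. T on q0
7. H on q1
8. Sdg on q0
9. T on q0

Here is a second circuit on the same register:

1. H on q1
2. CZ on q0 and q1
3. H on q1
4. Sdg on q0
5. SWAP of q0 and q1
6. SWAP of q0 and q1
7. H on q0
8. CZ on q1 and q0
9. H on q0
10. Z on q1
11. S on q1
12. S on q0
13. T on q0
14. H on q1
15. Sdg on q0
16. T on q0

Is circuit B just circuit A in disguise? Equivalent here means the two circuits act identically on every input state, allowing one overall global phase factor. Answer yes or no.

No — the two circuits implement different unitaries, even allowing a global phase.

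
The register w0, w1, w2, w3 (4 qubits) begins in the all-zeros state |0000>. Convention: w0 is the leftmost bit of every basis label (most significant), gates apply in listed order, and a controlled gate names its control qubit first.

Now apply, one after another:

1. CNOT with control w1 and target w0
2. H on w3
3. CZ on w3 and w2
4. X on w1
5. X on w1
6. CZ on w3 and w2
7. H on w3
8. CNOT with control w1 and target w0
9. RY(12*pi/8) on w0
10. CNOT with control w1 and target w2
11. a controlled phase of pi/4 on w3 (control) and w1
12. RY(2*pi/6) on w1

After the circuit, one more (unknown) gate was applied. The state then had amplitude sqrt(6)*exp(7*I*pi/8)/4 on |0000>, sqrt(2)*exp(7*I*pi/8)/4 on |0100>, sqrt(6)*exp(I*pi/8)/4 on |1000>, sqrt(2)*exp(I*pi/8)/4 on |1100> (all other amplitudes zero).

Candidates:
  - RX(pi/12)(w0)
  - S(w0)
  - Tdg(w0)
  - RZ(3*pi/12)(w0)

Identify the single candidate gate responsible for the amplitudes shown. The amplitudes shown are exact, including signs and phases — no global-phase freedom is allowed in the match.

It was RZ(3*pi/12)(w0) that produced the state shown.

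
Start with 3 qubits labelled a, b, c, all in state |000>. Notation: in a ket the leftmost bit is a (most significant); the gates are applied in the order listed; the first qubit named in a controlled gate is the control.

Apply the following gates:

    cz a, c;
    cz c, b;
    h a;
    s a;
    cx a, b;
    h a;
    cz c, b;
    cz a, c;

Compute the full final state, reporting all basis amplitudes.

The final amplitudes are 1/2 on |000>, 0 on |001>, I/2 on |010>, 0 on |011>, 1/2 on |100>, 0 on |101>, -I/2 on |110>, 0 on |111>.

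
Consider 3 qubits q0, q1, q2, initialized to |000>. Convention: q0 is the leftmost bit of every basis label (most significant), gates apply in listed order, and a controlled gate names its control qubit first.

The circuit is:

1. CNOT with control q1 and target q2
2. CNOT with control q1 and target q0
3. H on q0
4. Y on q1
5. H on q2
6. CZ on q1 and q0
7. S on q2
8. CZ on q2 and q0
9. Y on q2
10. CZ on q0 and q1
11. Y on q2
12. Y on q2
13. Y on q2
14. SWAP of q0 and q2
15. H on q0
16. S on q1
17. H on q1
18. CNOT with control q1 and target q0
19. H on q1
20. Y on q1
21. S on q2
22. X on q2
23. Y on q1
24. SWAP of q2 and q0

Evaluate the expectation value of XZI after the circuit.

In the final state, XZI has expectation 0.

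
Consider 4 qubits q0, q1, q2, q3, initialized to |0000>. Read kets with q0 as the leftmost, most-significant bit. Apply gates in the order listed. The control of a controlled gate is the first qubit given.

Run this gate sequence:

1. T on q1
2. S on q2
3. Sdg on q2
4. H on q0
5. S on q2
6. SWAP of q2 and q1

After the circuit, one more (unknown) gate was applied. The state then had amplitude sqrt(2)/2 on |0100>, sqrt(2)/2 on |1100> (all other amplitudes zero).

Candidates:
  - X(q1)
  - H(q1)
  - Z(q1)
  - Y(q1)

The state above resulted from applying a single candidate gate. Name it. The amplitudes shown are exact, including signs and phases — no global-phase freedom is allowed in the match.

The unique candidate consistent with the amplitudes is X(q1).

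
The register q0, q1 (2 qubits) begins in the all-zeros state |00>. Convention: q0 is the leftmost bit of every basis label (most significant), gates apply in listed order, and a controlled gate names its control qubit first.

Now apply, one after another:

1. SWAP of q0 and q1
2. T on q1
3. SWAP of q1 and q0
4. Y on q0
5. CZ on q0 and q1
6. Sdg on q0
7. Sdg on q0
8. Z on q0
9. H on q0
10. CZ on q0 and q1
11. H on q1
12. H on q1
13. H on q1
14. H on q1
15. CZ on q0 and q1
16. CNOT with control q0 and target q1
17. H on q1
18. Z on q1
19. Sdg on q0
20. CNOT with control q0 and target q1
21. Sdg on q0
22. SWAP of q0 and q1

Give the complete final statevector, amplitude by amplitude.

After the circuit, the state carries amplitude I/2 on |00>, I/2 on |01>, -I/2 on |10>, I/2 on |11>. Key observation: gates 10-15 undo each other exactly, leaving only the rest of the circuit to track.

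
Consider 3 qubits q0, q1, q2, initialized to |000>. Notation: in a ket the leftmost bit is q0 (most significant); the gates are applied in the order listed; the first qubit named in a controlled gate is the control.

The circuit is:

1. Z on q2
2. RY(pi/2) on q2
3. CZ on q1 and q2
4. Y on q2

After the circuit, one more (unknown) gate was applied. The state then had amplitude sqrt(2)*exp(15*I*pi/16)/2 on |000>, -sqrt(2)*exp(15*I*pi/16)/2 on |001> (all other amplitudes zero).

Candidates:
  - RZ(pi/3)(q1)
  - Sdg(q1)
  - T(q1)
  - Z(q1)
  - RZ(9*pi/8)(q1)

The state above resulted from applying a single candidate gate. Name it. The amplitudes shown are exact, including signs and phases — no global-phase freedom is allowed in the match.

The unique candidate consistent with the amplitudes is RZ(9*pi/8)(q1).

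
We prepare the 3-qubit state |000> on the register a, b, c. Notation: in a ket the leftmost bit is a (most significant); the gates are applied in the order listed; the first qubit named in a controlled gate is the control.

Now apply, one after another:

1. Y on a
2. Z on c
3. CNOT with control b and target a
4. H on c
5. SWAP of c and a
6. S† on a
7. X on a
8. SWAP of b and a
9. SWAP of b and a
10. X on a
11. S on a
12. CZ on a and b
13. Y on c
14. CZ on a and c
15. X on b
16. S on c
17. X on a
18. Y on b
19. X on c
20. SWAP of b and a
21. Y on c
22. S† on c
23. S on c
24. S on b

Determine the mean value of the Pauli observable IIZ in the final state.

The observable IIZ averages to 1. Key observation: gates 6-11 undo each other exactly, leaving only the rest of the circuit to track.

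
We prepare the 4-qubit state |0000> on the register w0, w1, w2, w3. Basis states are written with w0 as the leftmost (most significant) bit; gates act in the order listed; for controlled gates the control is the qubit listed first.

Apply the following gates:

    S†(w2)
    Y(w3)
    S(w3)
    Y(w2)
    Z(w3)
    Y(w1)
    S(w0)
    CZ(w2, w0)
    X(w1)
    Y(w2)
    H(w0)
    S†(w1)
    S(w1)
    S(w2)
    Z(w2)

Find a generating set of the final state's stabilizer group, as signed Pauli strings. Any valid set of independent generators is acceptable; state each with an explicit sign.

The final state is stabilized by the group generated by +XIII, +IZII, +IIZI, -IIIZ; other independent generating sets are equally valid.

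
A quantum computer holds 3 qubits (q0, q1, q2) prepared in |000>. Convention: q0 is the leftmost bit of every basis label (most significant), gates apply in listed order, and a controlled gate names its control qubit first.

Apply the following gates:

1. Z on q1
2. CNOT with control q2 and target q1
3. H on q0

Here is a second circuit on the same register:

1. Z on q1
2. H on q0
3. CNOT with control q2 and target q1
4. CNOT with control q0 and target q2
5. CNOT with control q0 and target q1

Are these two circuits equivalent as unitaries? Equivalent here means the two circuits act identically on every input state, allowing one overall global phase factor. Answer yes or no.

No — the two circuits implement different unitaries, even allowing a global phase.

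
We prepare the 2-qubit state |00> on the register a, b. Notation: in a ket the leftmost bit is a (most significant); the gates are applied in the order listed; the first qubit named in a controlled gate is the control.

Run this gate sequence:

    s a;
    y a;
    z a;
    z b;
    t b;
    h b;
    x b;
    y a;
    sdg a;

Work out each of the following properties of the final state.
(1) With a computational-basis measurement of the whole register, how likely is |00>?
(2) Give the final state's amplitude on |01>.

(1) The probability of measuring |00> is 1/2.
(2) |01> carries amplitude -sqrt(2)/2 in the final state.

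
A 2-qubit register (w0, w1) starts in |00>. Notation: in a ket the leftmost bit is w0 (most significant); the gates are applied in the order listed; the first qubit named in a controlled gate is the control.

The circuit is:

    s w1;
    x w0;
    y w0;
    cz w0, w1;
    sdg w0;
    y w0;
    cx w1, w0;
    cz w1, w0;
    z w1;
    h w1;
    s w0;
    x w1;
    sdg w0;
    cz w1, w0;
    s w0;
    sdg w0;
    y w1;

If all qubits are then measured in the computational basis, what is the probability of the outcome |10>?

The probability of measuring |10> is 1/2.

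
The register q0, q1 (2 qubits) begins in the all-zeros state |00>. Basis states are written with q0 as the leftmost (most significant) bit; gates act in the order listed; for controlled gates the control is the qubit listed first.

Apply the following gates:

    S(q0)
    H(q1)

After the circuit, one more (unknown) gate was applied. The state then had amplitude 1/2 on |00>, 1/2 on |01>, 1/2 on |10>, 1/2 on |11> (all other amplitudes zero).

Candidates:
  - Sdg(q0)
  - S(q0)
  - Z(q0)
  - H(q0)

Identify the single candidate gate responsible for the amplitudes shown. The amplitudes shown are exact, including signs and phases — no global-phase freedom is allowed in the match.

The unique candidate consistent with the amplitudes is H(q0).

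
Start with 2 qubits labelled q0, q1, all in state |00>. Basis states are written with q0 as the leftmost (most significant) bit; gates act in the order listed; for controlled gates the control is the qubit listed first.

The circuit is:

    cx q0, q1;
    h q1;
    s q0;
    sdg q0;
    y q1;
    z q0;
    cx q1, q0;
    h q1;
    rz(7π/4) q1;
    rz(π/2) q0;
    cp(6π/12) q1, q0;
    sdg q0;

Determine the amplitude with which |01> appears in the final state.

The final state's coefficient on |01> equals exp(I*pi/8)/2. Key observation: the block from step 3 through step 4 cancels to the identity and can be dropped.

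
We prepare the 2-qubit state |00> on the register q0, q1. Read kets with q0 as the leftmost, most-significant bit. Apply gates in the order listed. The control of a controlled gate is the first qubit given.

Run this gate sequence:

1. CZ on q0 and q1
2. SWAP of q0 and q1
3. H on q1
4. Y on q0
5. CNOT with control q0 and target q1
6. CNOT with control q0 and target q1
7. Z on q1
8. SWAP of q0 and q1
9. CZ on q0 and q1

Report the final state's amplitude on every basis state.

The resulting statevector has amplitude 0 on |00>, sqrt(2)*I/2 on |01>, 0 on |10>, sqrt(2)*I/2 on |11>.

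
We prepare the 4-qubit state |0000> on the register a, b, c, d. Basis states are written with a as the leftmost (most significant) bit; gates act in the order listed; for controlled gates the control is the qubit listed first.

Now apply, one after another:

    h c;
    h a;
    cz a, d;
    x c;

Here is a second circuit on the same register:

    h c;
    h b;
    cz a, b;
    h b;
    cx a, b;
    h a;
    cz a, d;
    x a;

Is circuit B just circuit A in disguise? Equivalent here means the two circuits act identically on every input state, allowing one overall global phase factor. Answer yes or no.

No, they are not equivalent — no single phase factor reconciles the two unitaries.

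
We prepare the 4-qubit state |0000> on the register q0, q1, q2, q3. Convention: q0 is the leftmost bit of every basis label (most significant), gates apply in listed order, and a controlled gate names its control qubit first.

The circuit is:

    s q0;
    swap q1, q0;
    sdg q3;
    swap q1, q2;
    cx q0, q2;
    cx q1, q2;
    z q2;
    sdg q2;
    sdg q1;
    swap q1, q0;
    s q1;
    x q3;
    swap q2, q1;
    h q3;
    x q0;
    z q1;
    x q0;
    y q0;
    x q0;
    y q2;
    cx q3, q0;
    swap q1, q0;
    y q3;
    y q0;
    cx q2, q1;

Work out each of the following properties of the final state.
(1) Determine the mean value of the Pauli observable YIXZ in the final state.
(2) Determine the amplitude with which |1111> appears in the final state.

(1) The observable YIXZ averages to 0.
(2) The amplitude on |1111> is sqrt(2)/2.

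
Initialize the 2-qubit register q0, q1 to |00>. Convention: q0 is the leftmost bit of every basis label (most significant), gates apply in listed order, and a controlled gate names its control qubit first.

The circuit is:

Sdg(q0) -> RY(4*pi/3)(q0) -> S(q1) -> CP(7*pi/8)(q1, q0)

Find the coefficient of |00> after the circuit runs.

|00> carries amplitude -1/2 in the final state.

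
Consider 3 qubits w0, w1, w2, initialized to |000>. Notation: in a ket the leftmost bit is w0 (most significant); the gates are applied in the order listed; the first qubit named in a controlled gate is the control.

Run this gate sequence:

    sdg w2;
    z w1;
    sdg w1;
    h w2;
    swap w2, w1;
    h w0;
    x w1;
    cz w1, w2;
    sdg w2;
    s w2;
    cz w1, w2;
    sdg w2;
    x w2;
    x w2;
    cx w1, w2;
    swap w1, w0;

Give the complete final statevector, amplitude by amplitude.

The resulting statevector has amplitude 1/2 on |000>, 0 on |001>, 1/2 on |010>, 0 on |011>, 0 on |100>, 1/2 on |101>, 0 on |110>, 1/2 on |111>.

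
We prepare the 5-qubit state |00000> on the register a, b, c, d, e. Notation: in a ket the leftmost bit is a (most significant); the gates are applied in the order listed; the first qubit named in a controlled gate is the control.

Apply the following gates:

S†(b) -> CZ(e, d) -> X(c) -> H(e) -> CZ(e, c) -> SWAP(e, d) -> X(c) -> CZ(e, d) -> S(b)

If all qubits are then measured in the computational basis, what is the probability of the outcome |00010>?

Outcome |00010> occurs with probability 1/2.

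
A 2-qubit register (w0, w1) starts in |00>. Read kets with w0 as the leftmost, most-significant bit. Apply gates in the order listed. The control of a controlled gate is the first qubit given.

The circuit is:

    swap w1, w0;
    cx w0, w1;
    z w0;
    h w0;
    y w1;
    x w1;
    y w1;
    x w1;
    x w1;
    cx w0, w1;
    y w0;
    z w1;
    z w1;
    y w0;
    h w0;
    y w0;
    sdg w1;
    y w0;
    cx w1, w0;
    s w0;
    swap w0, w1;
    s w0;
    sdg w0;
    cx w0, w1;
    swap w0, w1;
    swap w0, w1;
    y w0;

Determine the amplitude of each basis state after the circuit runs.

After the circuit, the state carries amplitude I/2 on |00>, 1/2 on |01>, -I/2 on |10>, -1/2 on |11>. Key observation: the block from step 11 through step 14 cancels to the identity and can be dropped.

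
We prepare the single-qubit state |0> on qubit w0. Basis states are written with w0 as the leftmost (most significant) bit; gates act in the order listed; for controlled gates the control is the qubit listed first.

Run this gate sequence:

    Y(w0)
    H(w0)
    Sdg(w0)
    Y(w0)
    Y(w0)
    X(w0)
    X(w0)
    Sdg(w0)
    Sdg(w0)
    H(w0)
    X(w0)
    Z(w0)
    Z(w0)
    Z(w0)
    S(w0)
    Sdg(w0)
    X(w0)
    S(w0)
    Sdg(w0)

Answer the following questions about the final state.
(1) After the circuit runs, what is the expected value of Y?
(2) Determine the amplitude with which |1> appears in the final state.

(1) The expectation value of Y is -1.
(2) The amplitude on |1> is -1/2 + I/2.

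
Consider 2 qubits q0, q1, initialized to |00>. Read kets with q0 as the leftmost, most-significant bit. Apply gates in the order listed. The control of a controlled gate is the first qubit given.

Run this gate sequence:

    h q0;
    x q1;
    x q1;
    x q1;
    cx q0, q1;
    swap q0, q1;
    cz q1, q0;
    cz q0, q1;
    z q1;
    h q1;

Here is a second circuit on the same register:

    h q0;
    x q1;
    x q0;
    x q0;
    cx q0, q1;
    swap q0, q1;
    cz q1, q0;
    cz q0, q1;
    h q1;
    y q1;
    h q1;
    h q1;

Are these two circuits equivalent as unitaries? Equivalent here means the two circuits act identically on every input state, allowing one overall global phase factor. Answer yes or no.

No: there is an input state on which the two circuits produce genuinely different outputs (not merely differing by a phase).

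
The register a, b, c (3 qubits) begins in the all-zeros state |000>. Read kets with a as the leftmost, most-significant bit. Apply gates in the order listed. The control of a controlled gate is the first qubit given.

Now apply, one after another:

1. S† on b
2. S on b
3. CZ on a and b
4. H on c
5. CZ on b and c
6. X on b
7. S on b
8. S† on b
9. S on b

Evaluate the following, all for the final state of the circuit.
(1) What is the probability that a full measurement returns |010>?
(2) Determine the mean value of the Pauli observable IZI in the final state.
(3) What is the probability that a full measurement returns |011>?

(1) A full measurement returns |010> with probability 1/2.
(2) The observable IZI averages to -1.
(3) Outcome |011> occurs with probability 1/2.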